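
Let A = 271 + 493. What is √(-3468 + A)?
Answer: 52*I ≈ 52.0*I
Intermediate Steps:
A = 764
√(-3468 + A) = √(-3468 + 764) = √(-2704) = 52*I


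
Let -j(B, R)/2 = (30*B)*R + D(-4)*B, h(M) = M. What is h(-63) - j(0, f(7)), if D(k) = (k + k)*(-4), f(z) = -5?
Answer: -63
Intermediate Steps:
D(k) = -8*k (D(k) = (2*k)*(-4) = -8*k)
j(B, R) = -64*B - 60*B*R (j(B, R) = -2*((30*B)*R + (-8*(-4))*B) = -2*(30*B*R + 32*B) = -2*(32*B + 30*B*R) = -64*B - 60*B*R)
h(-63) - j(0, f(7)) = -63 - (-4)*0*(16 + 15*(-5)) = -63 - (-4)*0*(16 - 75) = -63 - (-4)*0*(-59) = -63 - 1*0 = -63 + 0 = -63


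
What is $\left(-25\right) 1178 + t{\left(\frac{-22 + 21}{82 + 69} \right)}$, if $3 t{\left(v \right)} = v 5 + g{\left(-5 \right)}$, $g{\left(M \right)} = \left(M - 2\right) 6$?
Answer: $- \frac{13347197}{453} \approx -29464.0$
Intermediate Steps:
$g{\left(M \right)} = -12 + 6 M$ ($g{\left(M \right)} = \left(-2 + M\right) 6 = -12 + 6 M$)
$t{\left(v \right)} = -14 + \frac{5 v}{3}$ ($t{\left(v \right)} = \frac{v 5 + \left(-12 + 6 \left(-5\right)\right)}{3} = \frac{5 v - 42}{3} = \frac{-42 + 5 v}{3} = -14 + \frac{5 v}{3}$)
$\left(-25\right) 1178 + t{\left(\frac{-22 + 21}{82 + 69} \right)} = \left(-25\right) 1178 - \left(14 - \frac{5 \frac{-22 + 21}{82 + 69}}{3}\right) = -29450 - \left(14 - \frac{5 \left(- \frac{1}{151}\right)}{3}\right) = -29450 - \left(14 - \frac{5 \left(\left(-1\right) \frac{1}{151}\right)}{3}\right) = -29450 + \left(-14 + \frac{5}{3} \left(- \frac{1}{151}\right)\right) = -29450 - \frac{6347}{453} = - \frac{13347197}{453}$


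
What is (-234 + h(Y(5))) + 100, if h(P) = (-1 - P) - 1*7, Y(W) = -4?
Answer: -138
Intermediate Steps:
h(P) = -8 - P (h(P) = (-1 - P) - 7 = -8 - P)
(-234 + h(Y(5))) + 100 = (-234 + (-8 - 1*(-4))) + 100 = (-234 + (-8 + 4)) + 100 = (-234 - 4) + 100 = -238 + 100 = -138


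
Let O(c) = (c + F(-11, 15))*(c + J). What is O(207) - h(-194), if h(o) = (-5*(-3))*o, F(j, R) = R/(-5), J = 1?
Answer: 45342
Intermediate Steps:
F(j, R) = -R/5 (F(j, R) = R*(-⅕) = -R/5)
O(c) = (1 + c)*(-3 + c) (O(c) = (c - ⅕*15)*(c + 1) = (c - 3)*(1 + c) = (-3 + c)*(1 + c) = (1 + c)*(-3 + c))
h(o) = 15*o
O(207) - h(-194) = (-3 + 207² - 2*207) - 15*(-194) = (-3 + 42849 - 414) - 1*(-2910) = 42432 + 2910 = 45342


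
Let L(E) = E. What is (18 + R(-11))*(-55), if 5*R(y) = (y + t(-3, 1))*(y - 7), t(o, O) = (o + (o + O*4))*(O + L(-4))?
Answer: -1980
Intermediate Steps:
t(o, O) = (-4 + O)*(2*o + 4*O) (t(o, O) = (o + (o + O*4))*(O - 4) = (o + (o + 4*O))*(-4 + O) = (2*o + 4*O)*(-4 + O) = (-4 + O)*(2*o + 4*O))
R(y) = (-7 + y)*(6 + y)/5 (R(y) = ((y + (-16*1 - 8*(-3) + 4*1² + 2*1*(-3)))*(y - 7))/5 = ((y + (-16 + 24 + 4*1 - 6))*(-7 + y))/5 = ((y + (-16 + 24 + 4 - 6))*(-7 + y))/5 = ((y + 6)*(-7 + y))/5 = ((6 + y)*(-7 + y))/5 = ((-7 + y)*(6 + y))/5 = (-7 + y)*(6 + y)/5)
(18 + R(-11))*(-55) = (18 + (-42/5 - ⅕*(-11) + (⅕)*(-11)²))*(-55) = (18 + (-42/5 + 11/5 + (⅕)*121))*(-55) = (18 + (-42/5 + 11/5 + 121/5))*(-55) = (18 + 18)*(-55) = 36*(-55) = -1980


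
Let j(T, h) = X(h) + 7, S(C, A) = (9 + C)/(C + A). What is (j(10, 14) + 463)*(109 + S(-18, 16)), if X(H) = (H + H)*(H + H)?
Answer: 142329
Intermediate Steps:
X(H) = 4*H² (X(H) = (2*H)*(2*H) = 4*H²)
S(C, A) = (9 + C)/(A + C)
j(T, h) = 7 + 4*h² (j(T, h) = 4*h² + 7 = 7 + 4*h²)
(j(10, 14) + 463)*(109 + S(-18, 16)) = ((7 + 4*14²) + 463)*(109 + (9 - 18)/(16 - 18)) = ((7 + 4*196) + 463)*(109 - 9/(-2)) = ((7 + 784) + 463)*(109 - ½*(-9)) = (791 + 463)*(109 + 9/2) = 1254*(227/2) = 142329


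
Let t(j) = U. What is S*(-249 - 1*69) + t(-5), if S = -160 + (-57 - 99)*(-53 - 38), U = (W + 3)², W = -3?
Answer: -4463448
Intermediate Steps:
U = 0 (U = (-3 + 3)² = 0² = 0)
t(j) = 0
S = 14036 (S = -160 - 156*(-91) = -160 + 14196 = 14036)
S*(-249 - 1*69) + t(-5) = 14036*(-249 - 1*69) + 0 = 14036*(-249 - 69) + 0 = 14036*(-318) + 0 = -4463448 + 0 = -4463448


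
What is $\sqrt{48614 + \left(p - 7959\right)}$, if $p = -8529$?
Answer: $\sqrt{32126} \approx 179.24$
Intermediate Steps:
$\sqrt{48614 + \left(p - 7959\right)} = \sqrt{48614 - 16488} = \sqrt{32126}$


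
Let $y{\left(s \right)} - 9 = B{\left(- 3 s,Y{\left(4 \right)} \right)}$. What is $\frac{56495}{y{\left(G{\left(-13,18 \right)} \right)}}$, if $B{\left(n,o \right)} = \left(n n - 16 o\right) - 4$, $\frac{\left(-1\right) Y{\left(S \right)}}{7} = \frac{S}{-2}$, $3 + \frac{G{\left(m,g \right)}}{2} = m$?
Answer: $\frac{56495}{8997} \approx 6.2793$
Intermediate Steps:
$G{\left(m,g \right)} = -6 + 2 m$
$Y{\left(S \right)} = \frac{7 S}{2}$ ($Y{\left(S \right)} = - 7 \frac{S}{-2} = - 7 S \left(- \frac{1}{2}\right) = - 7 \left(- \frac{S}{2}\right) = \frac{7 S}{2}$)
$B{\left(n,o \right)} = -4 + n^{2} - 16 o$ ($B{\left(n,o \right)} = \left(n^{2} - 16 o\right) - 4 = -4 + n^{2} - 16 o$)
$y{\left(s \right)} = -219 + 9 s^{2}$ ($y{\left(s \right)} = 9 - \left(4 - 9 s^{2} + 16 \cdot \frac{7}{2} \cdot 4\right) = 9 - \left(228 - 9 s^{2}\right) = 9 + \left(-228 + 9 s^{2}\right) = -219 + 9 s^{2}$)
$\frac{56495}{y{\left(G{\left(-13,18 \right)} \right)}} = \frac{56495}{-219 + 9 \left(-6 + 2 \left(-13\right)\right)^{2}} = \frac{56495}{-219 + 9 \left(-6 - 26\right)^{2}} = \frac{56495}{-219 + 9 \left(-32\right)^{2}} = \frac{56495}{-219 + 9 \cdot 1024} = \frac{56495}{-219 + 9216} = \frac{56495}{8997}$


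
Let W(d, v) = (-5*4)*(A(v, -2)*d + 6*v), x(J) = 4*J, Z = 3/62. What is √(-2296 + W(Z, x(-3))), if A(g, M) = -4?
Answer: 4*I*√51181/31 ≈ 29.191*I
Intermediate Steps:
Z = 3/62 (Z = 3*(1/62) = 3/62 ≈ 0.048387)
W(d, v) = -120*v + 80*d (W(d, v) = (-5*4)*(-4*d + 6*v) = -20*(-4*d + 6*v) = -120*v + 80*d)
√(-2296 + W(Z, x(-3))) = √(-2296 + (-480*(-3) + 80*(3/62))) = √(-2296 + (-120*(-12) + 120/31)) = √(-2296 + (1440 + 120/31)) = √(-2296 + 44760/31) = √(-26416/31) = 4*I*√51181/31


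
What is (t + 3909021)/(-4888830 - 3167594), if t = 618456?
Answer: -4527477/8056424 ≈ -0.56197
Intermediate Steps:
(t + 3909021)/(-4888830 - 3167594) = (618456 + 3909021)/(-4888830 - 3167594) = 4527477/(-8056424) = 4527477*(-1/8056424) = -4527477/8056424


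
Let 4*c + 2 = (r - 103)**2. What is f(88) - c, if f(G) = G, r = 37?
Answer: -2001/2 ≈ -1000.5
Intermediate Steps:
c = 2177/2 (c = -1/2 + (37 - 103)**2/4 = -1/2 + (1/4)*(-66)**2 = -1/2 + (1/4)*4356 = -1/2 + 1089 = 2177/2 ≈ 1088.5)
f(88) - c = 88 - 1*2177/2 = 88 - 2177/2 = -2001/2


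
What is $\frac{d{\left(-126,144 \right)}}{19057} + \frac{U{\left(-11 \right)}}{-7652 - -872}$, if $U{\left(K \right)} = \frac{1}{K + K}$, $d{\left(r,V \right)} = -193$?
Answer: $- \frac{28768823}{2842542120} \approx -0.010121$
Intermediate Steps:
$U{\left(K \right)} = \frac{1}{2 K}$
$\frac{d{\left(-126,144 \right)}}{19057} + \frac{U{\left(-11 \right)}}{-7652 - -872} = - \frac{193}{19057} + \frac{\frac{1}{2} \frac{1}{-11}}{-7652 - -872} = \left(-193\right) \frac{1}{19057} + \frac{\frac{1}{2} \left(- \frac{1}{11}\right)}{-7652 + 872} = - \frac{193}{19057} - \frac{1}{22 \left(-6780\right)} = - \frac{193}{19057} - - \frac{1}{149160} = - \frac{193}{19057} + \frac{1}{149160} = - \frac{28768823}{2842542120}$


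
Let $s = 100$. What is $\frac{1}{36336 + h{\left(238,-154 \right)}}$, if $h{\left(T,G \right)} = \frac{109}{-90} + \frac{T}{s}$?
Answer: $\frac{225}{8175863} \approx 2.752 \cdot 10^{-5}$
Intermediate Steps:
$h{\left(T,G \right)} = - \frac{109}{90} + \frac{T}{100}$ ($h{\left(T,G \right)} = \frac{109}{-90} + \frac{T}{100} = 109 \left(- \frac{1}{90}\right) + T \frac{1}{100} = - \frac{109}{90} + \frac{T}{100}$)
$\frac{1}{36336 + h{\left(238,-154 \right)}} = \frac{1}{36336 + \left(- \frac{109}{90} + \frac{1}{100} \cdot 238\right)} = \frac{1}{36336 + \left(- \frac{109}{90} + \frac{119}{50}\right)} = \frac{1}{36336 + \frac{263}{225}} = \frac{1}{\frac{8175863}{225}} = \frac{225}{8175863}$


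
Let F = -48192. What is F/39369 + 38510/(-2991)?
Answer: -553414154/39250893 ≈ -14.099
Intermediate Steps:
F/39369 + 38510/(-2991) = -48192/39369 + 38510/(-2991) = -48192*1/39369 + 38510*(-1/2991) = -16064/13123 - 38510/2991 = -553414154/39250893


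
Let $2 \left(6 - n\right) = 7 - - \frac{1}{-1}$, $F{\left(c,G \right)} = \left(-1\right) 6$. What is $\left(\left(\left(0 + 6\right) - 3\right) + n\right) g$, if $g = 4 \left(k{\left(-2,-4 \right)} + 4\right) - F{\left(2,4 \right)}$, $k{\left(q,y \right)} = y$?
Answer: $36$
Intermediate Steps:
$F{\left(c,G \right)} = -6$
$n = 3$ ($n = 6 - \frac{7 - - \frac{1}{-1}}{2} = 6 - \frac{7 - \left(-1\right) \left(-1\right)}{2} = 6 - \frac{7 - 1}{2} = 6 - 3 = 3$)
$g = 6$ ($g = 4 \left(-4 + 4\right) - -6 = 4 \cdot 0 + 6 = 0 + 6 = 6$)
$\left(\left(\left(0 + 6\right) - 3\right) + n\right) g = \left(\left(\left(0 + 6\right) - 3\right) + 3\right) 6 = \left(\left(6 - 3\right) + 3\right) 6 = \left(3 + 3\right) 6 = 6 \cdot 6 = 36$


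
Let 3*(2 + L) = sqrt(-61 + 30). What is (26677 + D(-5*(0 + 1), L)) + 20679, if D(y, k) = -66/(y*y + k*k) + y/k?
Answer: (7150549*sqrt(31) + 23867367*I)/(151*sqrt(31) + 504*I) ≈ 47355.0 + 0.55469*I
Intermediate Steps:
L = -2 + I*sqrt(31)/3 (L = -2 + sqrt(-61 + 30)/3 = -2 + sqrt(-31)/3 = -2 + (I*sqrt(31))/3 = -2 + I*sqrt(31)/3 ≈ -2.0 + 1.8559*I)
D(y, k) = -66/(k**2 + y**2) + y/k (D(y, k) = -66/(y**2 + k**2) + y/k = -66/(k**2 + y**2) + y/k)
(26677 + D(-5*(0 + 1), L)) + 20679 = (26677 + ((-5*(0 + 1))**3 - 66*(-2 + I*sqrt(31)/3) + (-5*(0 + 1))*(-2 + I*sqrt(31)/3)**2)/((-2 + I*sqrt(31)/3)*((-2 + I*sqrt(31)/3)**2 + (-5*(0 + 1))**2))) + 20679 = (26677 + ((-5*1)**3 + (132 - 22*I*sqrt(31)) + (-5*1)*(-2 + I*sqrt(31)/3)**2)/((-2 + I*sqrt(31)/3)*((-2 + I*sqrt(31)/3)**2 + (-5*1)**2))) + 20679 = (26677 + ((-5)**3 + (132 - 22*I*sqrt(31)) - 5*(-2 + I*sqrt(31)/3)**2)/((-2 + I*sqrt(31)/3)*((-2 + I*sqrt(31)/3)**2 + (-5)**2))) + 20679 = (26677 + (-125 + (132 - 22*I*sqrt(31)) - 5*(-2 + I*sqrt(31)/3)**2)/((-2 + I*sqrt(31)/3)*((-2 + I*sqrt(31)/3)**2 + 25))) + 20679 = (26677 + (7 - 5*(-2 + I*sqrt(31)/3)**2 - 22*I*sqrt(31))/((-2 + I*sqrt(31)/3)*(25 + (-2 + I*sqrt(31)/3)**2))) + 20679 = 47356 + (7 - 5*(-2 + I*sqrt(31)/3)**2 - 22*I*sqrt(31))/((-2 + I*sqrt(31)/3)*(25 + (-2 + I*sqrt(31)/3)**2))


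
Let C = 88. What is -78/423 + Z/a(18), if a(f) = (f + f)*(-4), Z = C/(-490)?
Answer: -75923/414540 ≈ -0.18315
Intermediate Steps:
Z = -44/245 (Z = 88/(-490) = 88*(-1/490) = -44/245 ≈ -0.17959)
a(f) = -8*f (a(f) = (2*f)*(-4) = -8*f)
-78/423 + Z/a(18) = -78/423 - 44/(245*((-8*18))) = -78*1/423 - 44/245/(-144) = -26/141 - 44/245*(-1/144) = -26/141 + 11/8820 = -75923/414540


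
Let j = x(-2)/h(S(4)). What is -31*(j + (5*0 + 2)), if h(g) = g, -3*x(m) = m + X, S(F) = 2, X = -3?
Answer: -527/6 ≈ -87.833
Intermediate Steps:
x(m) = 1 - m/3 (x(m) = -(m - 3)/3 = -(-3 + m)/3 = 1 - m/3)
j = ⅚ (j = (1 - ⅓*(-2))/2 = (1 + ⅔)*(½) = (5/3)*(½) = ⅚ ≈ 0.83333)
-31*(j + (5*0 + 2)) = -31*(⅚ + (5*0 + 2)) = -31*(⅚ + (0 + 2)) = -31*(⅚ + 2) = -31*17/6 = -527/6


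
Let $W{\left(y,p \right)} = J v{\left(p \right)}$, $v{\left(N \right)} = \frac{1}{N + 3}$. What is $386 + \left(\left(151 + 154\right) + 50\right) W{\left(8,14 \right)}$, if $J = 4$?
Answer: $\frac{7982}{17} \approx 469.53$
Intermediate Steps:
$v{\left(N \right)} = \frac{1}{3 + N}$
$W{\left(y,p \right)} = \frac{4}{3 + p}$
$386 + \left(\left(151 + 154\right) + 50\right) W{\left(8,14 \right)} = 386 + \left(\left(151 + 154\right) + 50\right) \frac{4}{3 + 14} = 386 + \left(305 + 50\right) \frac{4}{17} = 386 + 355 \cdot 4 \cdot \frac{1}{17} = 386 + 355 \cdot \frac{4}{17} = 386 + \frac{1420}{17} = \frac{7982}{17}$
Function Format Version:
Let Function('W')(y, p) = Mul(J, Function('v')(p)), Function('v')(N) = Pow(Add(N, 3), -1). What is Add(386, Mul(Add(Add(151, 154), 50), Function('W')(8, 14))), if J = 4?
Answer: Rational(7982, 17) ≈ 469.53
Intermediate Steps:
Function('v')(N) = Pow(Add(3, N), -1)
Function('W')(y, p) = Mul(4, Pow(Add(3, p), -1))
Add(386, Mul(Add(Add(151, 154), 50), Function('W')(8, 14))) = Add(386, Mul(Add(Add(151, 154), 50), Mul(4, Pow(Add(3, 14), -1)))) = Add(386, Mul(Add(305, 50), Mul(4, Pow(17, -1)))) = Add(386, Mul(355, Mul(4, Rational(1, 17)))) = Add(386, Mul(355, Rational(4, 17))) = Add(386, Rational(1420, 17)) = Rational(7982, 17)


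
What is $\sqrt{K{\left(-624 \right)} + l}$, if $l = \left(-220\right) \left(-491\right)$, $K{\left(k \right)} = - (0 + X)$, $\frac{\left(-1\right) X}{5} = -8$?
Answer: $2 \sqrt{26995} \approx 328.6$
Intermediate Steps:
$X = 40$ ($X = \left(-5\right) \left(-8\right) = 40$)
$K{\left(k \right)} = -40$ ($K{\left(k \right)} = - (0 + 40) = \left(-1\right) 40 = -40$)
$l = 108020$
$\sqrt{K{\left(-624 \right)} + l} = \sqrt{-40 + 108020} = \sqrt{107980} = 2 \sqrt{26995}$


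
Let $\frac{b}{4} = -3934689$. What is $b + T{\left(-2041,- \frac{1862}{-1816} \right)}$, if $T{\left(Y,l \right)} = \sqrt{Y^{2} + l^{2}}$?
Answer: $-15738756 + \frac{\sqrt{3434454886745}}{908} \approx -1.5737 \cdot 10^{7}$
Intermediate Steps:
$b = -15738756$ ($b = 4 \left(-3934689\right) = -15738756$)
$b + T{\left(-2041,- \frac{1862}{-1816} \right)} = -15738756 + \sqrt{\left(-2041\right)^{2} + \left(- \frac{1862}{-1816}\right)^{2}} = -15738756 + \sqrt{4165681 + \left(\left(-1862\right) \left(- \frac{1}{1816}\right)\right)^{2}} = -15738756 + \sqrt{4165681 + \left(\frac{931}{908}\right)^{2}} = -15738756 + \sqrt{4165681 + \frac{866761}{824464}} = -15738756 + \sqrt{\frac{3434454886745}{824464}} = -15738756 + \frac{\sqrt{3434454886745}}{908}$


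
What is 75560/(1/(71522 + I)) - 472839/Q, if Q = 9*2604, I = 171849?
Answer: 143655748723507/7812 ≈ 1.8389e+10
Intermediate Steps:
Q = 23436
75560/(1/(71522 + I)) - 472839/Q = 75560/(1/(71522 + 171849)) - 472839/23436 = 75560/(1/243371) - 472839*1/23436 = 75560/(1/243371) - 157613/7812 = 75560*243371 - 157613/7812 = 18389112760 - 157613/7812 = 143655748723507/7812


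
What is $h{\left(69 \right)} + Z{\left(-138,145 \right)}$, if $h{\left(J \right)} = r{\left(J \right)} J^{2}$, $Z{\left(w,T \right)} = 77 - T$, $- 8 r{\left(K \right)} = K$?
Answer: $- \frac{329053}{8} \approx -41132.0$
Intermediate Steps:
$r{\left(K \right)} = - \frac{K}{8}$
$h{\left(J \right)} = - \frac{J^{3}}{8}$ ($h{\left(J \right)} = - \frac{J}{8} J^{2} = - \frac{J^{3}}{8}$)
$h{\left(69 \right)} + Z{\left(-138,145 \right)} = - \frac{69^{3}}{8} + \left(77 - 145\right) = \left(- \frac{1}{8}\right) 328509 + \left(77 - 145\right) = - \frac{328509}{8} - 68 = - \frac{329053}{8}$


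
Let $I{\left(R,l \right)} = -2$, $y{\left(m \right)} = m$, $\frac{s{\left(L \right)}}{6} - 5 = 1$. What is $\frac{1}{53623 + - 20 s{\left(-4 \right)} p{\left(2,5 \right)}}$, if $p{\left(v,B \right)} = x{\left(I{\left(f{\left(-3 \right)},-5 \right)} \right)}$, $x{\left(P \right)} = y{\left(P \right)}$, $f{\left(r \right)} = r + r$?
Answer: $\frac{1}{55063} \approx 1.8161 \cdot 10^{-5}$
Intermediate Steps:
$f{\left(r \right)} = 2 r$
$s{\left(L \right)} = 36$ ($s{\left(L \right)} = 30 + 6 \cdot 1 = 30 + 6 = 36$)
$x{\left(P \right)} = P$
$p{\left(v,B \right)} = -2$
$\frac{1}{53623 + - 20 s{\left(-4 \right)} p{\left(2,5 \right)}} = \frac{1}{53623 + \left(-20\right) 36 \left(-2\right)} = \frac{1}{53623 - -1440} = \frac{1}{53623 + 1440} = \frac{1}{55063}$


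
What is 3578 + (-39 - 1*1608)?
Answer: 1931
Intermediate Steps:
3578 + (-39 - 1*1608) = 3578 + (-39 - 1608) = 3578 - 1647 = 1931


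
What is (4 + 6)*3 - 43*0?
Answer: 30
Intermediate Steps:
(4 + 6)*3 - 43*0 = 10*3 + 0 = 30 + 0 = 30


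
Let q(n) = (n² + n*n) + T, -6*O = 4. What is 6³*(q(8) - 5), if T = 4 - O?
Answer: 27576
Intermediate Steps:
O = -⅔ (O = -⅙*4 = -⅔ ≈ -0.66667)
T = 14/3 (T = 4 - 1*(-⅔) = 4 + ⅔ = 14/3 ≈ 4.6667)
q(n) = 14/3 + 2*n² (q(n) = (n² + n*n) + 14/3 = (n² + n²) + 14/3 = 2*n² + 14/3 = 14/3 + 2*n²)
6³*(q(8) - 5) = 6³*((14/3 + 2*8²) - 5) = 216*((14/3 + 2*64) - 5) = 216*((14/3 + 128) - 5) = 216*(398/3 - 5) = 216*(383/3) = 27576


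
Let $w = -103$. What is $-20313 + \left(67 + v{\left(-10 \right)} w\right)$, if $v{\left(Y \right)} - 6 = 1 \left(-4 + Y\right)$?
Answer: $-19422$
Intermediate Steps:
$v{\left(Y \right)} = 2 + Y$ ($v{\left(Y \right)} = 6 + 1 \left(-4 + Y\right) = 6 + \left(-4 + Y\right) = 2 + Y$)
$-20313 + \left(67 + v{\left(-10 \right)} w\right) = -20313 + \left(67 + \left(2 - 10\right) \left(-103\right)\right) = -20313 + \left(67 - -824\right) = -20313 + \left(67 + 824\right) = -20313 + 891 = -19422$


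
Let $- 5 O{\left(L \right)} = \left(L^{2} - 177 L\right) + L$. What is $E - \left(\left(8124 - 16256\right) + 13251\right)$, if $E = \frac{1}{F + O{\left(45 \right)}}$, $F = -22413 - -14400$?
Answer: $- \frac{34983247}{6834} \approx -5119.0$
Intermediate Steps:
$O{\left(L \right)} = - \frac{L^{2}}{5} + \frac{176 L}{5}$ ($O{\left(L \right)} = - \frac{\left(L^{2} - 177 L\right) + L}{5} = - \frac{L^{2} - 176 L}{5} = - \frac{L^{2}}{5} + \frac{176 L}{5}$)
$F = -8013$ ($F = -22413 + 14400 = -8013$)
$E = - \frac{1}{6834}$ ($E = \frac{1}{-8013 + \frac{1}{5} \cdot 45 \left(176 - 45\right)} = \frac{1}{-8013 + \frac{1}{5} \cdot 45 \cdot 131} = \frac{1}{-8013 + 1179} = \frac{1}{-6834} = - \frac{1}{6834} \approx -0.00014633$)
$E - \left(\left(8124 - 16256\right) + 13251\right) = - \frac{1}{6834} - \left(\left(8124 - 16256\right) + 13251\right) = - \frac{1}{6834} - \left(-8132 + 13251\right) = - \frac{1}{6834} - 5119 = - \frac{34983247}{6834}$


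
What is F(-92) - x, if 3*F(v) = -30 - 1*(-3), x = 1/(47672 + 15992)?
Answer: -572977/63664 ≈ -9.0000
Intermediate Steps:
x = 1/63664 ≈ 1.5707e-5
F(v) = -9 (F(v) = (-30 - 1*(-3))/3 = (-30 + 3)/3 = (1/3)*(-27) = -9)
F(-92) - x = -9 - 1*1/63664 = -9 - 1/63664 = -572977/63664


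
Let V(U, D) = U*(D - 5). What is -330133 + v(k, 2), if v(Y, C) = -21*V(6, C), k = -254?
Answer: -329755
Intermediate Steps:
V(U, D) = U*(-5 + D)
v(Y, C) = 630 - 126*C (v(Y, C) = -126*(-5 + C) = -21*(-30 + 6*C) = 630 - 126*C)
-330133 + v(k, 2) = -330133 + (630 - 126*2) = -330133 + (630 - 252) = -330133 + 378 = -329755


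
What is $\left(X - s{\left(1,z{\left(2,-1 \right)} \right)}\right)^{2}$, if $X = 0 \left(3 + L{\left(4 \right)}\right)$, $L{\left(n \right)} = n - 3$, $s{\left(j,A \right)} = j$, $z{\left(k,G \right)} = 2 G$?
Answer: $1$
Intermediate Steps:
$L{\left(n \right)} = -3 + n$ ($L{\left(n \right)} = n - 3 = -3 + n$)
$X = 0$ ($X = 0 \left(3 + \left(-3 + 4\right)\right) = 0 \left(3 + 1\right) = 0 \cdot 4 = 0$)
$\left(X - s{\left(1,z{\left(2,-1 \right)} \right)}\right)^{2} = \left(0 - 1\right)^{2} = \left(-1\right)^{2} = 1$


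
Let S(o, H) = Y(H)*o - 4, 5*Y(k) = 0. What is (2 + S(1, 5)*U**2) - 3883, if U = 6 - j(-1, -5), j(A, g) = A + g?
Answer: -4457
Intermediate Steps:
Y(k) = 0 (Y(k) = (1/5)*0 = 0)
S(o, H) = -4 (S(o, H) = 0*o - 4 = 0 - 4 = -4)
U = 12 (U = 6 - (-1 - 5) = 6 - 1*(-6) = 6 + 6 = 12)
(2 + S(1, 5)*U**2) - 3883 = (2 - 4*12**2) - 3883 = (2 - 4*144) - 3883 = (2 - 576) - 3883 = -574 - 3883 = -4457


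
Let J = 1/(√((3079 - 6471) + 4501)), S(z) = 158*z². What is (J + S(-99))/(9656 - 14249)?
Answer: -516186/1531 - √1109/5093637 ≈ -337.16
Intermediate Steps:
J = √1109/1109 (J = 1/(√(-3392 + 4501)) = 1/(√1109) = √1109/1109 ≈ 0.030029)
(J + S(-99))/(9656 - 14249) = (√1109/1109 + 158*(-99)²)/(9656 - 14249) = (√1109/1109 + 158*9801)/(-4593) = (√1109/1109 + 1548558)*(-1/4593) = (1548558 + √1109/1109)*(-1/4593) = -516186/1531 - √1109/5093637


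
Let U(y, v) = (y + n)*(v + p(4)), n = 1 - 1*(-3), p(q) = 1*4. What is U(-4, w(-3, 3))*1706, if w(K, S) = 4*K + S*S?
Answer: 0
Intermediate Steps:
p(q) = 4
w(K, S) = S**2 + 4*K (w(K, S) = 4*K + S**2 = S**2 + 4*K)
n = 4 (n = 1 + 3 = 4)
U(y, v) = (4 + v)*(4 + y) (U(y, v) = (y + 4)*(v + 4) = (4 + y)*(4 + v) = (4 + v)*(4 + y))
U(-4, w(-3, 3))*1706 = (16 + 4*(3**2 + 4*(-3)) + 4*(-4) + (3**2 + 4*(-3))*(-4))*1706 = (16 + 4*(9 - 12) - 16 + (9 - 12)*(-4))*1706 = (16 + 4*(-3) - 16 - 3*(-4))*1706 = (16 - 12 - 16 + 12)*1706 = 0*1706 = 0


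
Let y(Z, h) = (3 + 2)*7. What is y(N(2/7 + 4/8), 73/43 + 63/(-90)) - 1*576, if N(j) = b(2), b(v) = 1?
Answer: -541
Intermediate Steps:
N(j) = 1
y(Z, h) = 35 (y(Z, h) = 5*7 = 35)
y(N(2/7 + 4/8), 73/43 + 63/(-90)) - 1*576 = 35 - 1*576 = 35 - 576 = -541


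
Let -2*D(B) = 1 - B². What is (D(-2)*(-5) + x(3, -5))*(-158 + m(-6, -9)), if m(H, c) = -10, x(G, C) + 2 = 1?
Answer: 1428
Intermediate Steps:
D(B) = -½ + B²/2 (D(B) = -(1 - B²)/2 = -½ + B²/2)
x(G, C) = -1 (x(G, C) = -2 + 1 = -1)
(D(-2)*(-5) + x(3, -5))*(-158 + m(-6, -9)) = ((-½ + (½)*(-2)²)*(-5) - 1)*(-158 - 10) = ((-½ + (½)*4)*(-5) - 1)*(-168) = ((-½ + 2)*(-5) - 1)*(-168) = ((3/2)*(-5) - 1)*(-168) = (-15/2 - 1)*(-168) = -17/2*(-168) = 1428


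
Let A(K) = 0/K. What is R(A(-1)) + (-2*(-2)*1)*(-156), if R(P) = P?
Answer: -624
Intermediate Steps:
A(K) = 0
R(A(-1)) + (-2*(-2)*1)*(-156) = 0 + (-2*(-2)*1)*(-156) = 0 + (4*1)*(-156) = 0 + 4*(-156) = 0 - 624 = -624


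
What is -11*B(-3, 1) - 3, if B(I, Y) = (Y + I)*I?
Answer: -69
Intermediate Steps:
B(I, Y) = I*(I + Y) (B(I, Y) = (I + Y)*I = I*(I + Y))
-11*B(-3, 1) - 3 = -(-33)*(-3 + 1) - 3 = -(-33)*(-2) - 3 = -11*6 - 3 = -66 - 3 = -69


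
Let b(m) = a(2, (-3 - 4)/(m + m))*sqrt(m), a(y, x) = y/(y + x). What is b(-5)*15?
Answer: 100*I*sqrt(5)/9 ≈ 24.845*I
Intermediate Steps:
a(y, x) = y/(x + y)
b(m) = 2*sqrt(m)/(2 - 7/(2*m)) (b(m) = (2/((-3 - 4)/(m + m) + 2))*sqrt(m) = (2/(-7*1/(2*m) + 2))*sqrt(m) = (2/(-7/(2*m) + 2))*sqrt(m) = (2/(2 - 7/(2*m)))*sqrt(m) = 2*sqrt(m)/(2 - 7/(2*m)))
b(-5)*15 = (4*(-5)**(3/2)/(-7 + 4*(-5)))*15 = (4*(-5*I*sqrt(5))/(-7 - 20))*15 = (4*(-5*I*sqrt(5))/(-27))*15 = (4*(-5*I*sqrt(5))*(-1/27))*15 = (20*I*sqrt(5)/27)*15 = 100*I*sqrt(5)/9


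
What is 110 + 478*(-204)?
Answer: -97402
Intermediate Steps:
110 + 478*(-204) = 110 - 97512 = -97402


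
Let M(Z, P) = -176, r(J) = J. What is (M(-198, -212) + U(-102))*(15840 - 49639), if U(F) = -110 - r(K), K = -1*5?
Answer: 9497519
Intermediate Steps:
K = -5
U(F) = -105 (U(F) = -110 - 1*(-5) = -110 + 5 = -105)
(M(-198, -212) + U(-102))*(15840 - 49639) = (-176 - 105)*(15840 - 49639) = -281*(-33799) = 9497519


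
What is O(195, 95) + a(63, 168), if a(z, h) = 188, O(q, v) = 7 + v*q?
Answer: 18720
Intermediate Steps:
O(q, v) = 7 + q*v
O(195, 95) + a(63, 168) = (7 + 195*95) + 188 = (7 + 18525) + 188 = 18532 + 188 = 18720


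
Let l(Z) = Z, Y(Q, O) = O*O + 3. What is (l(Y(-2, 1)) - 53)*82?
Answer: -4018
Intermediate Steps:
Y(Q, O) = 3 + O² (Y(Q, O) = O² + 3 = 3 + O²)
(l(Y(-2, 1)) - 53)*82 = ((3 + 1²) - 53)*82 = ((3 + 1) - 53)*82 = (4 - 53)*82 = -49*82 = -4018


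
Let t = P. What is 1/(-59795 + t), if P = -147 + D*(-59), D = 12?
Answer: -1/60650 ≈ -1.6488e-5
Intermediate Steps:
P = -855 (P = -147 + 12*(-59) = -147 - 708 = -855)
t = -855
1/(-59795 + t) = 1/(-59795 - 855) = 1/(-60650) = -1/60650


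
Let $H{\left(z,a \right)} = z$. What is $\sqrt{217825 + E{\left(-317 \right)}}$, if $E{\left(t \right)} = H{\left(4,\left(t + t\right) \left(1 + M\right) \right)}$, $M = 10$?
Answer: $\sqrt{217829} \approx 466.72$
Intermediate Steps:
$E{\left(t \right)} = 4$
$\sqrt{217825 + E{\left(-317 \right)}} = \sqrt{217825 + 4} = \sqrt{217829}$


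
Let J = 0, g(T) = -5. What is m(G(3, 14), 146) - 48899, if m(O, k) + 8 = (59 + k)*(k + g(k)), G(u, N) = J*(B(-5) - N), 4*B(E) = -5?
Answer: -20002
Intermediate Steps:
B(E) = -5/4 (B(E) = (¼)*(-5) = -5/4)
G(u, N) = 0 (G(u, N) = 0*(-5/4 - N) = 0)
m(O, k) = -8 + (-5 + k)*(59 + k) (m(O, k) = -8 + (59 + k)*(k - 5) = -8 + (59 + k)*(-5 + k) = -8 + (-5 + k)*(59 + k))
m(G(3, 14), 146) - 48899 = (-303 + 146² + 54*146) - 48899 = (-303 + 21316 + 7884) - 48899 = 28897 - 48899 = -20002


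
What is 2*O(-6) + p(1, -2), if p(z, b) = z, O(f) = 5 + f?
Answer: -1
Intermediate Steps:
2*O(-6) + p(1, -2) = 2*(5 - 6) + 1 = 2*(-1) + 1 = -2 + 1 = -1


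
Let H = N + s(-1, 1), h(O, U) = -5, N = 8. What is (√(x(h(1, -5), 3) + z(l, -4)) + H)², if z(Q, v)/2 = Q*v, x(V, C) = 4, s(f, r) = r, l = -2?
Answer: 101 + 36*√5 ≈ 181.50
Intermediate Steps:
z(Q, v) = 2*Q*v (z(Q, v) = 2*(Q*v) = 2*Q*v)
H = 9 (H = 8 + 1 = 9)
(√(x(h(1, -5), 3) + z(l, -4)) + H)² = (√(4 + 2*(-2)*(-4)) + 9)² = (√(4 + 16) + 9)² = (√20 + 9)² = (2*√5 + 9)² = (9 + 2*√5)²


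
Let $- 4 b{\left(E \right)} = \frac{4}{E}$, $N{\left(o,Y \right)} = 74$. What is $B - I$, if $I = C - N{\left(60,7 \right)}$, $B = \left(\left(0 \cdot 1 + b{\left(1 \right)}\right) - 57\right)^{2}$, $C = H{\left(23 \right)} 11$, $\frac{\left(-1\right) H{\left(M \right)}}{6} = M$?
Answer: $4956$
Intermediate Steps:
$H{\left(M \right)} = - 6 M$
$b{\left(E \right)} = - \frac{1}{E}$ ($b{\left(E \right)} = - \frac{4 \frac{1}{E}}{4} = - \frac{1}{E}$)
$C = -1518$ ($C = \left(-6\right) 23 \cdot 11 = \left(-138\right) 11 = -1518$)
$B = 3364$ ($B = \left(\left(0 \cdot 1 - 1^{-1}\right) - 57\right)^{2} = \left(\left(0 - 1\right) - 57\right)^{2} = \left(-1 - 57\right)^{2} = \left(-58\right)^{2} = 3364$)
$I = -1592$ ($I = -1518 - 74 = -1592$)
$B - I = 3364 - -1592 = 3364 + 1592 = 4956$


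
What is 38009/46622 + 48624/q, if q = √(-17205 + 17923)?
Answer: 38009/46622 + 24312*√718/359 ≈ 1815.4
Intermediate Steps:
q = √718 ≈ 26.796
38009/46622 + 48624/q = 38009/46622 + 48624/(√718) = 38009*(1/46622) + 48624*(√718/718) = 38009/46622 + 24312*√718/359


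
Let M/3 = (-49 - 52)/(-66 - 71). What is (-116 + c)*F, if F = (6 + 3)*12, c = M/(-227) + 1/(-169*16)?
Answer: -263398152969/21022924 ≈ -12529.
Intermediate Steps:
M = 303/137 (M = 3*((-49 - 52)/(-66 - 71)) = 3*(-101/(-137)) = 3*(-101*(-1/137)) = 3*(101/137) = 303/137 ≈ 2.2117)
c = -850411/84091696 (c = (303/137)/(-227) + 1/(-169*16) = (303/137)*(-1/227) - 1/169*1/16 = -303/31099 - 1/2704 = -850411/84091696 ≈ -0.010113)
F = 108 (F = 9*12 = 108)
(-116 + c)*F = (-116 - 850411/84091696)*108 = -9755487147/84091696*108 = -263398152969/21022924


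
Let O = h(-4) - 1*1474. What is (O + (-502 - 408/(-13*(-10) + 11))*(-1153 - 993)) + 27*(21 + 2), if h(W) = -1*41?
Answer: 50882562/47 ≈ 1.0826e+6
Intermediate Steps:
h(W) = -41
O = -1515 (O = -41 - 1*1474 = -41 - 1474 = -1515)
(O + (-502 - 408/(-13*(-10) + 11))*(-1153 - 993)) + 27*(21 + 2) = (-1515 + (-502 - 408/(-13*(-10) + 11))*(-1153 - 993)) + 27*(21 + 2) = (-1515 + (-502 - 408/(130 + 11))*(-2146)) + 27*23 = (-1515 + (-502 - 408/141)*(-2146)) + 621 = (-1515 + (-502 - 408*1/141)*(-2146)) + 621 = (-1515 + (-502 - 136/47)*(-2146)) + 621 = (-1515 - 23730/47*(-2146)) + 621 = (-1515 + 50924580/47) + 621 = 50853375/47 + 621 = 50882562/47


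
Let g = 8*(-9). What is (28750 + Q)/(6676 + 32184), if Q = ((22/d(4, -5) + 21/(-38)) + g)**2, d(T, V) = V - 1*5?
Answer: 1239600209/1402846000 ≈ 0.88363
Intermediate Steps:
d(T, V) = -5 + V (d(T, V) = V - 5 = -5 + V)
g = -72
Q = 201725209/36100 (Q = ((22/(-5 - 5) + 21/(-38)) - 72)**2 = ((22/(-10) + 21*(-1/38)) - 72)**2 = ((22*(-1/10) - 21/38) - 72)**2 = ((-11/5 - 21/38) - 72)**2 = (-523/190 - 72)**2 = (-14203/190)**2 = 201725209/36100 ≈ 5588.0)
(28750 + Q)/(6676 + 32184) = (28750 + 201725209/36100)/(6676 + 32184) = (1239600209/36100)/38860 = (1239600209/36100)*(1/38860) = 1239600209/1402846000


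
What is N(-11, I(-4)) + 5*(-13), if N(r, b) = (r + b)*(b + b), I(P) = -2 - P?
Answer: -101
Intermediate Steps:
N(r, b) = 2*b*(b + r) (N(r, b) = (b + r)*(2*b) = 2*b*(b + r))
N(-11, I(-4)) + 5*(-13) = 2*(-2 - 1*(-4))*((-2 - 1*(-4)) - 11) + 5*(-13) = 2*(-2 + 4)*((-2 + 4) - 11) - 65 = 2*2*(2 - 11) - 65 = 2*2*(-9) - 65 = -36 - 65 = -101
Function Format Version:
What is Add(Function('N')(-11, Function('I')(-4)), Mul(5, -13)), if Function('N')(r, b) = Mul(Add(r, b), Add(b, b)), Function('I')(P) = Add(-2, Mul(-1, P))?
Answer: -101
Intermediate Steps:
Function('N')(r, b) = Mul(2, b, Add(b, r)) (Function('N')(r, b) = Mul(Add(b, r), Mul(2, b)) = Mul(2, b, Add(b, r)))
Add(Function('N')(-11, Function('I')(-4)), Mul(5, -13)) = Add(Mul(2, Add(-2, Mul(-1, -4)), Add(Add(-2, Mul(-1, -4)), -11)), Mul(5, -13)) = Add(Mul(2, Add(-2, 4), Add(Add(-2, 4), -11)), -65) = Add(Mul(2, 2, Add(2, -11)), -65) = Add(Mul(2, 2, -9), -65) = Add(-36, -65) = -101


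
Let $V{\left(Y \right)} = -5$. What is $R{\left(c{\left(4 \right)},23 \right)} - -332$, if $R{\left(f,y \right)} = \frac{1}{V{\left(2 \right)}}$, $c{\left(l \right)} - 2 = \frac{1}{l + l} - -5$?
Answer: $\frac{1659}{5} \approx 331.8$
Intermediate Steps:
$c{\left(l \right)} = 7 + \frac{1}{2 l}$ ($c{\left(l \right)} = 2 + \left(\frac{1}{l + l} - -5\right) = 2 + \left(\frac{1}{2 l} + 5\right) = 2 + \left(5 + \frac{1}{2 l}\right) = 7 + \frac{1}{2 l}$)
$R{\left(f,y \right)} = - \frac{1}{5}$ ($R{\left(f,y \right)} = \frac{1}{-5} = - \frac{1}{5}$)
$R{\left(c{\left(4 \right)},23 \right)} - -332 = - \frac{1}{5} - -332 = - \frac{1}{5} + 332 = \frac{1659}{5}$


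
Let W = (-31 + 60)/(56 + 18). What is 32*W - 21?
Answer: -313/37 ≈ -8.4595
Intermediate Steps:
W = 29/74 ≈ 0.39189
32*W - 21 = 32*(29/74) - 21 = 464/37 - 21 = -313/37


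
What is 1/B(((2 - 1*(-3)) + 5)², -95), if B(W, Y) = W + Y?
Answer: ⅕ ≈ 0.20000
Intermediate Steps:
1/B(((2 - 1*(-3)) + 5)², -95) = 1/(((2 - 1*(-3)) + 5)² - 95) = 1/(((2 + 3) + 5)² - 95) = 1/((5 + 5)² - 95) = 1/(10² - 95) = 1/(100 - 95) = 1/5 = ⅕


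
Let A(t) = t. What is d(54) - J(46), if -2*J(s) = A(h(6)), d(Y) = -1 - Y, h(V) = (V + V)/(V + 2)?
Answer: -217/4 ≈ -54.250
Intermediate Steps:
h(V) = 2*V/(2 + V) (h(V) = (2*V)/(2 + V) = 2*V/(2 + V))
J(s) = -¾ (J(s) = -6/(2 + 6) = -6/8 = -½*3/2 = -¾)
d(54) - J(46) = (-1 - 1*54) - 1*(-¾) = (-1 - 54) + ¾ = -55 + ¾ = -217/4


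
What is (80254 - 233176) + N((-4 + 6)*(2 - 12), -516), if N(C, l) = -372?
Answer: -153294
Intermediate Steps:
(80254 - 233176) + N((-4 + 6)*(2 - 12), -516) = (80254 - 233176) - 372 = -152922 - 372 = -153294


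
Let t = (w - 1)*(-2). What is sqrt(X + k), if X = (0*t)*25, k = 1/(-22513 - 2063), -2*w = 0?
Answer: I*sqrt(6)/384 ≈ 0.0063789*I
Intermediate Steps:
w = 0 (w = -1/2*0 = 0)
t = 2 (t = (0 - 1)*(-2) = -1*(-2) = 2)
k = -1/24576 (k = 1/(-24576) = -1/24576 ≈ -4.0690e-5)
X = 0 (X = (0*2)*25 = 0*25 = 0)
sqrt(X + k) = sqrt(0 - 1/24576) = sqrt(-1/24576) = I*sqrt(6)/384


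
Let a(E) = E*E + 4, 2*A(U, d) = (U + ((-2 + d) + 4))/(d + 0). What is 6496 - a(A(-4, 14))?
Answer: 318099/49 ≈ 6491.8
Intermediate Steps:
A(U, d) = (2 + U + d)/(2*d) (A(U, d) = ((U + ((-2 + d) + 4))/(d + 0))/2 = ((U + (2 + d))/d)/2 = ((2 + U + d)/d)/2 = (2 + U + d)/(2*d))
a(E) = 4 + E² (a(E) = E² + 4 = 4 + E²)
6496 - a(A(-4, 14)) = 6496 - (4 + ((½)*(2 - 4 + 14)/14)²) = 6496 - (4 + ((½)*(1/14)*12)²) = 6496 - (4 + (3/7)²) = 6496 - (4 + 9/49) = 6496 - 1*205/49 = 6496 - 205/49 = 318099/49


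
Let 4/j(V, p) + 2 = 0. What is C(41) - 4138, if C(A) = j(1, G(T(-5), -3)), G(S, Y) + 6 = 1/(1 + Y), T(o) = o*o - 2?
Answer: -4140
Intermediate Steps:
T(o) = -2 + o² (T(o) = o² - 2 = -2 + o²)
G(S, Y) = -6 + 1/(1 + Y)
j(V, p) = -2 (j(V, p) = 4/(-2 + 0) = 4/(-2) = 4*(-½) = -2)
C(A) = -2
C(41) - 4138 = -2 - 4138 = -4140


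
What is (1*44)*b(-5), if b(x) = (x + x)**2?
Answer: 4400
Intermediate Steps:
b(x) = 4*x**2 (b(x) = (2*x)**2 = 4*x**2)
(1*44)*b(-5) = (1*44)*(4*(-5)**2) = 44*(4*25) = 44*100 = 4400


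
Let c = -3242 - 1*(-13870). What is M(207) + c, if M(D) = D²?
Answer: 53477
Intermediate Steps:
c = 10628 (c = -3242 + 13870 = 10628)
M(207) + c = 207² + 10628 = 42849 + 10628 = 53477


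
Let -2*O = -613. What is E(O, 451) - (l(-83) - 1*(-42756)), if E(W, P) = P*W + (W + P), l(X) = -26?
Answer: 96259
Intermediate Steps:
O = 613/2 (O = -1/2*(-613) = 613/2 ≈ 306.50)
E(W, P) = P + W + P*W (E(W, P) = P*W + (P + W) = P + W + P*W)
E(O, 451) - (l(-83) - 1*(-42756)) = (451 + 613/2 + 451*(613/2)) - (-26 - 1*(-42756)) = (451 + 613/2 + 276463/2) - (-26 + 42756) = 138989 - 1*42730 = 138989 - 42730 = 96259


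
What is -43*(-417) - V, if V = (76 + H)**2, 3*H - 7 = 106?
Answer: 45098/9 ≈ 5010.9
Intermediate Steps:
H = 113/3 (H = 7/3 + (1/3)*106 = 7/3 + 106/3 = 113/3 ≈ 37.667)
V = 116281/9 (V = (76 + 113/3)**2 = (341/3)**2 = 116281/9 ≈ 12920.)
-43*(-417) - V = -43*(-417) - 1*116281/9 = 17931 - 116281/9 = 45098/9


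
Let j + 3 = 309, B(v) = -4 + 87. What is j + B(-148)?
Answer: 389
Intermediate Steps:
B(v) = 83
j = 306 (j = -3 + 309 = 306)
j + B(-148) = 306 + 83 = 389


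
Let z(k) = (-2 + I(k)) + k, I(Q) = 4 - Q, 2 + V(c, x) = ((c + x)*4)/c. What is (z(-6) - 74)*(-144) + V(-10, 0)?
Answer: 10370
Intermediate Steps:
V(c, x) = -2 + (4*c + 4*x)/c (V(c, x) = -2 + ((c + x)*4)/c = -2 + (4*c + 4*x)/c)
z(k) = 2 (z(k) = (-2 + (4 - k)) + k = (2 - k) + k = 2)
(z(-6) - 74)*(-144) + V(-10, 0) = (2 - 74)*(-144) + (2 + 4*0/(-10)) = -72*(-144) + (2 + 4*0*(-⅒)) = 10368 + (2 + 0) = 10368 + 2 = 10370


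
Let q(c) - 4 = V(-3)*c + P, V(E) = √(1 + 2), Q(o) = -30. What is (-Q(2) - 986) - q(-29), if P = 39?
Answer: -999 + 29*√3 ≈ -948.77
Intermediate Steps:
V(E) = √3
q(c) = 43 + c*√3 (q(c) = 4 + (√3*c + 39) = 4 + (c*√3 + 39) = 4 + (39 + c*√3) = 43 + c*√3)
(-Q(2) - 986) - q(-29) = (-1*(-30) - 986) - (43 - 29*√3) = (30 - 986) + (-43 + 29*√3) = -956 + (-43 + 29*√3) = -999 + 29*√3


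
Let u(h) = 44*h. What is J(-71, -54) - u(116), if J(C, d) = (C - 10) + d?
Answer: -5239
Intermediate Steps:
J(C, d) = -10 + C + d (J(C, d) = (-10 + C) + d = -10 + C + d)
J(-71, -54) - u(116) = (-10 - 71 - 54) - 44*116 = -135 - 1*5104 = -135 - 5104 = -5239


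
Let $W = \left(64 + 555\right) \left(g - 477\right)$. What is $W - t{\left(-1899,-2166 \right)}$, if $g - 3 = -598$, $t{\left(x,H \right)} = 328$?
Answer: $-663896$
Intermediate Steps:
$g = -595$ ($g = 3 - 598 = -595$)
$W = -663568$ ($W = \left(64 + 555\right) \left(-595 - 477\right) = 619 \left(-1072\right) = -663568$)
$W - t{\left(-1899,-2166 \right)} = -663568 - 328 = -663896$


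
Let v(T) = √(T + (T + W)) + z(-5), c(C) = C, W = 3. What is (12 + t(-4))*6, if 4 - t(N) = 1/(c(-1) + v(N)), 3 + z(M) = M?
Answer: 4155/43 + 3*I*√5/43 ≈ 96.628 + 0.156*I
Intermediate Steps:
z(M) = -3 + M
v(T) = -8 + √(3 + 2*T) (v(T) = √(T + (T + 3)) + (-3 - 5) = √(T + (3 + T)) - 8 = √(3 + 2*T) - 8 = -8 + √(3 + 2*T))
t(N) = 4 - 1/(-9 + √(3 + 2*N)) (t(N) = 4 - 1/(-1 + (-8 + √(3 + 2*N))) = 4 - 1/(-9 + √(3 + 2*N)))
(12 + t(-4))*6 = (12 + (-37 + 4*√(3 + 2*(-4)))/(-9 + √(3 + 2*(-4))))*6 = (12 + (-37 + 4*√(3 - 8))/(-9 + √(3 - 8)))*6 = (12 + (-37 + 4*√(-5))/(-9 + √(-5)))*6 = (12 + (-37 + 4*(I*√5))/(-9 + I*√5))*6 = (12 + (-37 + 4*I*√5)/(-9 + I*√5))*6 = 72 + 6*(-37 + 4*I*√5)/(-9 + I*√5)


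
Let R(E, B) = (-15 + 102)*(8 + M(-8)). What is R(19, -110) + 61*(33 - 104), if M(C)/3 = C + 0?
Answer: -5723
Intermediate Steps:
M(C) = 3*C (M(C) = 3*(C + 0) = 3*C)
R(E, B) = -1392 (R(E, B) = (-15 + 102)*(8 + 3*(-8)) = 87*(8 - 24) = 87*(-16) = -1392)
R(19, -110) + 61*(33 - 104) = -1392 + 61*(33 - 104) = -1392 + 61*(-71) = -1392 - 4331 = -5723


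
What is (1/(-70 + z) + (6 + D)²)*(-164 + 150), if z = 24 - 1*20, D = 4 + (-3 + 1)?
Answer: -29561/33 ≈ -895.79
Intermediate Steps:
D = 2 (D = 4 - 2 = 2)
z = 4 (z = 24 - 20 = 4)
(1/(-70 + z) + (6 + D)²)*(-164 + 150) = (1/(-70 + 4) + (6 + 2)²)*(-164 + 150) = (1/(-66) + 8²)*(-14) = (-1/66 + 64)*(-14) = (4223/66)*(-14) = -29561/33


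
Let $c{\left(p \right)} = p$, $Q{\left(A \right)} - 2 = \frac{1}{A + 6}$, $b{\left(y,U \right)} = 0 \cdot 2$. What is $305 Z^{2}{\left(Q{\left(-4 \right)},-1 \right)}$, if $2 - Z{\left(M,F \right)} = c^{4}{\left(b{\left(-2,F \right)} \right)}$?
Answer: $1220$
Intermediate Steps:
$b{\left(y,U \right)} = 0$
$Q{\left(A \right)} = 2 + \frac{1}{6 + A}$ ($Q{\left(A \right)} = 2 + \frac{1}{A + 6} = 2 + \frac{1}{6 + A}$)
$Z{\left(M,F \right)} = 2$ ($Z{\left(M,F \right)} = 2 - 0^{4} = 2 - 0 = 2 + 0 = 2$)
$305 Z^{2}{\left(Q{\left(-4 \right)},-1 \right)} = 305 \cdot 2^{2} = 305 \cdot 4 = 1220$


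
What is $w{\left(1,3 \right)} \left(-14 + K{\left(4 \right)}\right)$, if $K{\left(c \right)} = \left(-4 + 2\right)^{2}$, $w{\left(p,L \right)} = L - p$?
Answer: $-20$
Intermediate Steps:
$K{\left(c \right)} = 4$ ($K{\left(c \right)} = \left(-2\right)^{2} = 4$)
$w{\left(1,3 \right)} \left(-14 + K{\left(4 \right)}\right) = \left(3 - 1\right) \left(-14 + 4\right) = \left(3 - 1\right) \left(-10\right) = 2 \left(-10\right) = -20$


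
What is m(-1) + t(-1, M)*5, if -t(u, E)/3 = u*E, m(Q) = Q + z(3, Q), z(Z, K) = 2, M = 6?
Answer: 91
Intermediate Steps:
m(Q) = 2 + Q (m(Q) = Q + 2 = 2 + Q)
t(u, E) = -3*E*u (t(u, E) = -3*u*E = -3*E*u)
m(-1) + t(-1, M)*5 = (2 - 1) - 3*6*(-1)*5 = 1 + 18*5 = 1 + 90 = 91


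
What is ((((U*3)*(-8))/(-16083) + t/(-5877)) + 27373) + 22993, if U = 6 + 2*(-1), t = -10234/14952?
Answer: 564922678419793/11216348532 ≈ 50366.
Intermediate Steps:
t = -731/1068 (t = -10234*1/14952 = -731/1068 ≈ -0.68446)
U = 4 (U = 6 - 2 = 4)
((((U*3)*(-8))/(-16083) + t/(-5877)) + 27373) + 22993 = ((((4*3)*(-8))/(-16083) - 731/1068/(-5877)) + 27373) + 22993 = (((12*(-8))*(-1/16083) - 731/1068*(-1/5877)) + 27373) + 22993 = ((-96*(-1/16083) + 731/6276636) + 27373) + 22993 = ((32/5361 + 731/6276636) + 27373) + 22993 = (68257081/11216348532 + 27373) + 22993 = 307025176623517/11216348532 + 22993 = 564922678419793/11216348532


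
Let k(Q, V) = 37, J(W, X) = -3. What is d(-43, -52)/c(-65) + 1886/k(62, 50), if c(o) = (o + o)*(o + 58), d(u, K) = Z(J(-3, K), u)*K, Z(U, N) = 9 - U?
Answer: 65122/1295 ≈ 50.287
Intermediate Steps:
d(u, K) = 12*K (d(u, K) = (9 - 1*(-3))*K = (9 + 3)*K = 12*K)
c(o) = 2*o*(58 + o) (c(o) = (2*o)*(58 + o) = 2*o*(58 + o))
d(-43, -52)/c(-65) + 1886/k(62, 50) = (12*(-52))/((2*(-65)*(58 - 65))) + 1886/37 = -624/(2*(-65)*(-7)) + 1886*(1/37) = -624/910 + 1886/37 = -624*1/910 + 1886/37 = -24/35 + 1886/37 = 65122/1295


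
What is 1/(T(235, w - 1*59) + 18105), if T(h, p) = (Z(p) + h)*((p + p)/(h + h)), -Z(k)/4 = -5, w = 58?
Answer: 47/850884 ≈ 5.5237e-5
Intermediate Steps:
Z(k) = 20 (Z(k) = -4*(-5) = 20)
T(h, p) = p*(20 + h)/h (T(h, p) = (20 + h)*((p + p)/(h + h)) = (20 + h)*((2*p)/((2*h))) = (20 + h)*((2*p)*(1/(2*h))) = (20 + h)*(p/h) = p*(20 + h)/h)
1/(T(235, w - 1*59) + 18105) = 1/((58 - 1*59)*(20 + 235)/235 + 18105) = 1/((58 - 59)*(1/235)*255 + 18105) = 1/(-1*1/235*255 + 18105) = 1/(-51/47 + 18105) = 1/(850884/47) = 47/850884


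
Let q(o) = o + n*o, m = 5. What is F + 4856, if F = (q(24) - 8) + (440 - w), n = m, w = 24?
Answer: 5408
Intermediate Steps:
n = 5
q(o) = 6*o (q(o) = o + 5*o = 6*o)
F = 552 (F = (6*24 - 8) + (440 - 1*24) = (144 - 8) + (440 - 24) = 136 + 416 = 552)
F + 4856 = 552 + 4856 = 5408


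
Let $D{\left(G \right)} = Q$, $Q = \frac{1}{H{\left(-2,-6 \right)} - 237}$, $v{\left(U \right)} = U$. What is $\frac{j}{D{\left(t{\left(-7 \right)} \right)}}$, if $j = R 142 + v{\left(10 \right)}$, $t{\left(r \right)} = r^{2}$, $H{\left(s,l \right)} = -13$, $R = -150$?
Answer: $5322500$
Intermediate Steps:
$Q = - \frac{1}{250}$ ($Q = \frac{1}{-13 - 237} = \frac{1}{-250} = - \frac{1}{250} \approx -0.004$)
$D{\left(G \right)} = - \frac{1}{250}$
$j = -21290$ ($j = \left(-150\right) 142 + 10 = -21300 + 10 = -21290$)
$\frac{j}{D{\left(t{\left(-7 \right)} \right)}} = - \frac{21290}{- \frac{1}{250}} = \left(-21290\right) \left(-250\right) = 5322500$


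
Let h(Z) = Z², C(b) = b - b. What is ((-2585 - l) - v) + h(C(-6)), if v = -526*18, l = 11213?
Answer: -4330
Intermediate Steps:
C(b) = 0
v = -9468
((-2585 - l) - v) + h(C(-6)) = ((-2585 - 1*11213) - 1*(-9468)) + 0² = ((-2585 - 11213) + 9468) + 0 = (-13798 + 9468) + 0 = -4330 + 0 = -4330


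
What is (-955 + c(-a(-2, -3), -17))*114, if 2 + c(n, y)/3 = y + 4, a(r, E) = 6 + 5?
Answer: -114000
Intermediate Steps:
a(r, E) = 11
c(n, y) = 6 + 3*y (c(n, y) = -6 + 3*(y + 4) = -6 + 3*(4 + y) = -6 + (12 + 3*y) = 6 + 3*y)
(-955 + c(-a(-2, -3), -17))*114 = (-955 + (6 + 3*(-17)))*114 = (-955 + (6 - 51))*114 = (-955 - 45)*114 = -1000*114 = -114000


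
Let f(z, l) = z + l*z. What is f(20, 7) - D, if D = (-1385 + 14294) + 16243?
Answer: -28992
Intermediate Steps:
D = 29152 (D = 12909 + 16243 = 29152)
f(20, 7) - D = 20*(1 + 7) - 1*29152 = 20*8 - 29152 = 160 - 29152 = -28992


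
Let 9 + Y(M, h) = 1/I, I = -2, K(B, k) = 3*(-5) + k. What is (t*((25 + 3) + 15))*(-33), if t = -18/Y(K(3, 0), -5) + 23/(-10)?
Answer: 109263/190 ≈ 575.07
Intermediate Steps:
K(B, k) = -15 + k
Y(M, h) = -19/2 (Y(M, h) = -9 + 1/(-2) = -9 - ½ = -19/2)
t = -77/190 (t = -18/(-19/2) + 23/(-10) = -18*(-2/19) + 23*(-⅒) = 36/19 - 23/10 = -77/190 ≈ -0.40526)
(t*((25 + 3) + 15))*(-33) = -77*((25 + 3) + 15)/190*(-33) = -77*(28 + 15)/190*(-33) = -77/190*43*(-33) = -3311/190*(-33) = 109263/190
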